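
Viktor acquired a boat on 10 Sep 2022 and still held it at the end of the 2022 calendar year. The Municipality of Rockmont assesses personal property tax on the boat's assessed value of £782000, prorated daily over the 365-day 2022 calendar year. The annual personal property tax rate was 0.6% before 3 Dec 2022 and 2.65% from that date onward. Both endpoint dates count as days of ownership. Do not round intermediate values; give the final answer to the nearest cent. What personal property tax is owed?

10 Sep – 2 Dec 2022: 84 days at 0.6% → £782000 × 0.6% × 84/365 = £1079.8027
3 Dec – 31 Dec 2022: 29 days at 2.65% → £782000 × 2.65% × 29/365 = £1646.4849
Total = £2726.2877

£2726.29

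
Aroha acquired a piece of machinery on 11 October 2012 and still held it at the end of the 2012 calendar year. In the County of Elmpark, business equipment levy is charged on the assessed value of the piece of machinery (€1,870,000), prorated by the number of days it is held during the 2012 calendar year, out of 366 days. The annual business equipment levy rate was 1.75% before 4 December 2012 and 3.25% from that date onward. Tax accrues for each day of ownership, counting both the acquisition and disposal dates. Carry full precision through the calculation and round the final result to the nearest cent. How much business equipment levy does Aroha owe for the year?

11 October – 3 December 2012: 54 days at 1.75% → €1,870,000 × 1.75% × 54/366 = €4,828.2787
4 December – 31 December 2012: 28 days at 3.25% → €1,870,000 × 3.25% × 28/366 = €4,649.4536
Total = €9,477.7322

€9,477.73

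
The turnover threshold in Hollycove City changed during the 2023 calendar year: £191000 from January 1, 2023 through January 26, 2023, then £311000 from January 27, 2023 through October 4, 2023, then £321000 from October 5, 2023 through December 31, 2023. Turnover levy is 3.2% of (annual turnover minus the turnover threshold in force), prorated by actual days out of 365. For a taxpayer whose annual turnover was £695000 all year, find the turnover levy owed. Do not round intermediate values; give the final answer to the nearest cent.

January 1 – January 26, 2023: 26 days, exemption £191000 → (£695000 − £191000) × 3.2% × 26/365 = £1148.8438
January 27 – October 4, 2023: 251 days, exemption £311000 → (£695000 − £311000) × 3.2% × 251/365 = £8450.1041
October 5 – December 31, 2023: 88 days, exemption £321000 → (£695000 − £321000) × 3.2% × 88/365 = £2885.4356
Total = £12484.3836

£12484.38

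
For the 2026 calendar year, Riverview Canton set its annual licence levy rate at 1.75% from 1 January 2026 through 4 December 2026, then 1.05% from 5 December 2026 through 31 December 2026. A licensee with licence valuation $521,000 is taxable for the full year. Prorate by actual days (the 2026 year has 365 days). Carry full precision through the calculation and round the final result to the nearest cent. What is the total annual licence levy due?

1 January – 4 December 2026: 338 days at 1.75% → $521,000 × 1.75% × 338/365 = $8,443.0548
5 December – 31 December 2026: 27 days at 1.05% → $521,000 × 1.05% × 27/365 = $404.6671
Total = $8,847.7219

$8,847.72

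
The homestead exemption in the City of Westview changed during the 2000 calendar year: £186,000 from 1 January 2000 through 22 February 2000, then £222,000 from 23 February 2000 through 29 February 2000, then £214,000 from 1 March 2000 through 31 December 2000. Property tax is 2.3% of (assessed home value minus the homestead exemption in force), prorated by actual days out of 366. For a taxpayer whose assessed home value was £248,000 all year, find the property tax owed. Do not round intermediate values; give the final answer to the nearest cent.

£871.74

1 January – 22 February 2000: 53 days, exemption £186,000 → (£248,000 − £186,000) × 2.3% × 53/366 = £206.4973
23 February – 29 February 2000: 7 days, exemption £222,000 → (£248,000 − £222,000) × 2.3% × 7/366 = £11.4372
1 March – 31 December 2000: 306 days, exemption £214,000 → (£248,000 − £214,000) × 2.3% × 306/366 = £653.8033
Total = £871.7377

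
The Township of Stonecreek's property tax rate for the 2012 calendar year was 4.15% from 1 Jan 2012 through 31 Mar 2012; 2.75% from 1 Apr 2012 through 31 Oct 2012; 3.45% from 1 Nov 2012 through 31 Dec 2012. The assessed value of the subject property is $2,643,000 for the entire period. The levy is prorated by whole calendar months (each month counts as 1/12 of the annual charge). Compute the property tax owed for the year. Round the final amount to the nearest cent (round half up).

$85,016.50

1 Jan – 31 Mar 2012: 3 months at 4.15% → $2,643,000 × 4.15% × 3/12 = $27,421.1250
1 Apr – 31 Oct 2012: 7 months at 2.75% → $2,643,000 × 2.75% × 7/12 = $42,398.1250
1 Nov – 31 Dec 2012: 2 months at 3.45% → $2,643,000 × 3.45% × 2/12 = $15,197.2500
Total = $85,016.5000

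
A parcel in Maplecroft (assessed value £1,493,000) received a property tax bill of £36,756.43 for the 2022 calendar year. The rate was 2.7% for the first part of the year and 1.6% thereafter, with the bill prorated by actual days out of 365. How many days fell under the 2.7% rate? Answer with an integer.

Let d = days at the first rate; then 365 − d days at the second rate.
£1,493,000 × [2.7%·d + 1.6%·(365−d)] / 365 = £36,756.43
Solving gives d = 286, so the new rate took effect on 14 Oct 2022.

286 days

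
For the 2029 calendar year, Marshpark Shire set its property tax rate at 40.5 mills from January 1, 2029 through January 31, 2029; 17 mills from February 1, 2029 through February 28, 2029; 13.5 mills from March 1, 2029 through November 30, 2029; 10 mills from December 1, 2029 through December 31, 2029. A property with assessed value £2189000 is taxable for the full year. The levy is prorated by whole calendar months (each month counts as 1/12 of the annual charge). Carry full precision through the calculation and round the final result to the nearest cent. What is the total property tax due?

January 1 – January 31, 2029: 1 month at 40.5 mills → £2189000 × 4.05% × 1/12 = £7387.8750
February 1 – February 28, 2029: 1 month at 17 mills → £2189000 × 1.7% × 1/12 = £3101.0833
March 1 – November 30, 2029: 9 months at 13.5 mills → £2189000 × 1.35% × 9/12 = £22163.6250
December 1 – December 31, 2029: 1 month at 10 mills → £2189000 × 1% × 1/12 = £1824.1667
Total = £34476.7500

£34476.75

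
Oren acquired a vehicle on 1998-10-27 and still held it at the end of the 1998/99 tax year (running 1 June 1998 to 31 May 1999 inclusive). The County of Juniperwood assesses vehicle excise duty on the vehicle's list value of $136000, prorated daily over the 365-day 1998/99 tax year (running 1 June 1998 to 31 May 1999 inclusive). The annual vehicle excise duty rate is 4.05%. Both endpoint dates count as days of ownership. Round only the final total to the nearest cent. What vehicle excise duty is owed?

Days held (1998-10-27 to 1999-05-31): 217 out of 365
Tax = $136000 × 4.05% × 217/365 = $3274.6192

$3274.62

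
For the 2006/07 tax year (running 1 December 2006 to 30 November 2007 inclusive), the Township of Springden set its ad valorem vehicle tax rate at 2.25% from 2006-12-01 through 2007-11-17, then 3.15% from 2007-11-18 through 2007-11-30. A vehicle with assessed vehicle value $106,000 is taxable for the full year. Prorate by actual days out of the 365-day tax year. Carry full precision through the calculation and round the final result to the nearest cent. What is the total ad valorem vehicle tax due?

2006-12-01 to 2007-11-17: 352 days at 2.25% → $106,000 × 2.25% × 352/365 = $2,300.0548
2007-11-18 to 2007-11-30: 13 days at 3.15% → $106,000 × 3.15% × 13/365 = $118.9233
Total = $2,418.9781

$2,418.98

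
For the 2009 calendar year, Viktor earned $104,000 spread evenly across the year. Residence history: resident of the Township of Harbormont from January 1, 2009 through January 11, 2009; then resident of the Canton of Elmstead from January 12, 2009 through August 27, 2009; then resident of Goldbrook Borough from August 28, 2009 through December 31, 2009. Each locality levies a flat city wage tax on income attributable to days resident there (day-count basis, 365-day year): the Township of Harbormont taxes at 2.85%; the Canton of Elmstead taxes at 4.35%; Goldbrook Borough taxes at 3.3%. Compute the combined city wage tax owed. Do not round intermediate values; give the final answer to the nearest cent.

$4,100.02

The Township of Harbormont, January 1 – January 11, 2009: 11 days → $104,000 × 2.85% × 11/365 = $89.3260
The Canton of Elmstead, January 12 – August 27, 2009: 228 days → $104,000 × 4.35% × 228/365 = $2,825.9507
Goldbrook Borough, August 28 – December 31, 2009: 126 days → $104,000 × 3.3% × 126/365 = $1,184.7452
Total = $4,100.0219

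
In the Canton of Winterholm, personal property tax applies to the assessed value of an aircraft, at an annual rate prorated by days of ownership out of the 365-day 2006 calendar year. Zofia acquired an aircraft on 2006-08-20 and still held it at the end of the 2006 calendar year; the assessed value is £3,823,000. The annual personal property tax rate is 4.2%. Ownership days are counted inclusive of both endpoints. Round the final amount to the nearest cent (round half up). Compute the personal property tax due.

£58,947.52

Days held (2006-08-20 to 2006-12-31): 134 out of 365
Tax = £3,823,000 × 4.2% × 134/365 = £58,947.5178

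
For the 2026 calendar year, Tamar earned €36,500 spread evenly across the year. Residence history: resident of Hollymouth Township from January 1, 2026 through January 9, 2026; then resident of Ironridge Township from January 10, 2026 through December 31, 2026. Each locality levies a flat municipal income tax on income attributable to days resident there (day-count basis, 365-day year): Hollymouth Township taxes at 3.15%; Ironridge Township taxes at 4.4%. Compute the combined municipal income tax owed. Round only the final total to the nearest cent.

€1,594.75

Hollymouth Township, January 1 – January 9, 2026: 9 days → €36,500 × 3.15% × 9/365 = €28.3500
Ironridge Township, January 10 – December 31, 2026: 356 days → €36,500 × 4.4% × 356/365 = €1,566.4000
Total = €1,594.7500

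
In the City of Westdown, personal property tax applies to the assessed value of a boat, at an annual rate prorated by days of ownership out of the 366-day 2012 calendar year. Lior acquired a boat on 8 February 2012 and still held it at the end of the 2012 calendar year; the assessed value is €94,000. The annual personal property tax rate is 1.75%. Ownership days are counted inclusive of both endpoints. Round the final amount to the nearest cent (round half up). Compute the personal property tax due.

€1,474.21

Days held (8 February – 31 December 2012): 328 out of 366
Tax = €94,000 × 1.75% × 328/366 = €1,474.2077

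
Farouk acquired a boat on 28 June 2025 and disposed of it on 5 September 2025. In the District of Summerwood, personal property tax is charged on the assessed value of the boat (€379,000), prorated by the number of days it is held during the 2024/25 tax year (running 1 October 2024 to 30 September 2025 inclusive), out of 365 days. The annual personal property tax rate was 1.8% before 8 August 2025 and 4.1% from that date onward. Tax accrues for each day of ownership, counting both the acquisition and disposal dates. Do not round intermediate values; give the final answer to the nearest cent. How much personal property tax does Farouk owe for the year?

€2,000.91

28 June – 7 August 2025: 41 days at 1.8% → €379,000 × 1.8% × 41/365 = €766.3068
8 August – 5 September 2025: 29 days at 4.1% → €379,000 × 4.1% × 29/365 = €1,234.6055
Total = €2,000.9123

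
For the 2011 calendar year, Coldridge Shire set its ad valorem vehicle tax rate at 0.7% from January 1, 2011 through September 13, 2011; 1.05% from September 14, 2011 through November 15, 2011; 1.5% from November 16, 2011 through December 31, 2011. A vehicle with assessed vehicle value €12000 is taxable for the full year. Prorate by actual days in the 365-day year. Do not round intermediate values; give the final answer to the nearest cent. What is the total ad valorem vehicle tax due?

€103.35

January 1 – September 13, 2011: 256 days at 0.7% → €12000 × 0.7% × 256/365 = €58.9151
September 14 – November 15, 2011: 63 days at 1.05% → €12000 × 1.05% × 63/365 = €21.7479
November 16 – December 31, 2011: 46 days at 1.5% → €12000 × 1.5% × 46/365 = €22.6849
Total = €103.3479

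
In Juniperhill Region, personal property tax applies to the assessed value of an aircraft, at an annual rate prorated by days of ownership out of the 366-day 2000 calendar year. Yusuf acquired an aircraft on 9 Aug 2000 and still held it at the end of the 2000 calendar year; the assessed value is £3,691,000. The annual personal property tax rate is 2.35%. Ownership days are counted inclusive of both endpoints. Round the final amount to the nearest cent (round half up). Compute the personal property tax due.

£34,363.61

Days held (9 Aug – 31 Dec 2000): 145 out of 366
Tax = £3,691,000 × 2.35% × 145/366 = £34,363.6134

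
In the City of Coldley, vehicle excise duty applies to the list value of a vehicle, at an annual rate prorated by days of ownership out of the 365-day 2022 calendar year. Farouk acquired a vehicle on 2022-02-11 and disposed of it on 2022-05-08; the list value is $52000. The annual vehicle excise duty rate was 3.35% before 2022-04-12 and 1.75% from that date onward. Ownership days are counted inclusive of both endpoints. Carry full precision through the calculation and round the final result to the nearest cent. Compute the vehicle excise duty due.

$353.67

2022-02-11 to 2022-04-11: 60 days at 3.35% → $52000 × 3.35% × 60/365 = $286.3562
2022-04-12 to 2022-05-08: 27 days at 1.75% → $52000 × 1.75% × 27/365 = $67.3151
Total = $353.6712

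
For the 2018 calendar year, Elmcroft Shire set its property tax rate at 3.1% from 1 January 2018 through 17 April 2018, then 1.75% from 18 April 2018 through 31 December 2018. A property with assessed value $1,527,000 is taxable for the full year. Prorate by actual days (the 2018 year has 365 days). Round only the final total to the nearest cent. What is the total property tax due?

1 January – 17 April 2018: 107 days at 3.1% → $1,527,000 × 3.1% × 107/365 = $13,876.8740
18 April – 31 December 2018: 258 days at 1.75% → $1,527,000 × 1.75% × 258/365 = $18,888.7808
Total = $32,765.6548

$32,765.65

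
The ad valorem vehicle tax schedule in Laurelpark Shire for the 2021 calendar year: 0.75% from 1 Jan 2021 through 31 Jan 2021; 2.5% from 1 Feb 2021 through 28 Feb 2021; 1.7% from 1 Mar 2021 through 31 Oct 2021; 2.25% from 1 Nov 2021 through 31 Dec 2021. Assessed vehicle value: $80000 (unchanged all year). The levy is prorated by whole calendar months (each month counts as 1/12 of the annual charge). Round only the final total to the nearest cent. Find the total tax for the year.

1 Jan – 31 Jan 2021: 1 month at 0.75% → $80000 × 0.75% × 1/12 = $50.0000
1 Feb – 28 Feb 2021: 1 month at 2.5% → $80000 × 2.5% × 1/12 = $166.6667
1 Mar – 31 Oct 2021: 8 months at 1.7% → $80000 × 1.7% × 8/12 = $906.6667
1 Nov – 31 Dec 2021: 2 months at 2.25% → $80000 × 2.25% × 2/12 = $300.0000
Total = $1423.3333

$1423.33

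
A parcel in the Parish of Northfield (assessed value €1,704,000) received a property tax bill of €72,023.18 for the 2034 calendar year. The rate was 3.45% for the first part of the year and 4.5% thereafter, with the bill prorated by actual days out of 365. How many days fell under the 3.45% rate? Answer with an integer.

95 days

Let d = days at the first rate; then 365 − d days at the second rate.
€1,704,000 × [3.45%·d + 4.5%·(365−d)] / 365 = €72,023.18
Solving gives d = 95, so the new rate took effect on 6 Apr 2034.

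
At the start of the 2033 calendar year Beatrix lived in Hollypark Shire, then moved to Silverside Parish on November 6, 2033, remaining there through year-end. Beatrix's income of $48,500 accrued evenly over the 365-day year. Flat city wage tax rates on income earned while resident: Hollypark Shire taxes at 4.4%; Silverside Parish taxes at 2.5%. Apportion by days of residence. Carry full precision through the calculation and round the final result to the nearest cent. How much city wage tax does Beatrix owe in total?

Hollypark Shire, January 1 – November 5, 2033: 309 days → $48,500 × 4.4% × 309/365 = $1,806.5918
Silverside Parish, November 6 – December 31, 2033: 56 days → $48,500 × 2.5% × 56/365 = $186.0274
Total = $1,992.6192

$1,992.62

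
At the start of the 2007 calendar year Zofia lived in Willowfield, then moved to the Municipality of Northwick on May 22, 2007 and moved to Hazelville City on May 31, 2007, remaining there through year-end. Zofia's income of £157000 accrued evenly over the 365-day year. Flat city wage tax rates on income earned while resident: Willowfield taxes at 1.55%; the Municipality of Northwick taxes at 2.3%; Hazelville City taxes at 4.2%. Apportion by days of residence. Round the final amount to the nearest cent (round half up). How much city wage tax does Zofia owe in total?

Willowfield, January 1 – May 21, 2007: 141 days → £157000 × 1.55% × 141/365 = £940.0644
The Municipality of Northwick, May 22 – May 30, 2007: 9 days → £157000 × 2.3% × 9/365 = £89.0384
Hazelville City, May 31 – December 31, 2007: 215 days → £157000 × 4.2% × 215/365 = £3884.1370
Total = £4913.2397

£4913.24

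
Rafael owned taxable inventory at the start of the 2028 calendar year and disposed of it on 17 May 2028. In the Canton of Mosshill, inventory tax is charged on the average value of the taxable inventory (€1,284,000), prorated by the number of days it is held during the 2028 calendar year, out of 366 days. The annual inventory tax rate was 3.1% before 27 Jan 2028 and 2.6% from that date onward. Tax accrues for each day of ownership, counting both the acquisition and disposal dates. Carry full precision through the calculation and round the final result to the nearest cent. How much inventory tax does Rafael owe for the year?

€13,043.48

1 Jan – 26 Jan 2028: 26 days at 3.1% → €1,284,000 × 3.1% × 26/366 = €2,827.6066
27 Jan – 17 May 2028: 112 days at 2.6% → €1,284,000 × 2.6% × 112/366 = €10,215.8689
Total = €13,043.4754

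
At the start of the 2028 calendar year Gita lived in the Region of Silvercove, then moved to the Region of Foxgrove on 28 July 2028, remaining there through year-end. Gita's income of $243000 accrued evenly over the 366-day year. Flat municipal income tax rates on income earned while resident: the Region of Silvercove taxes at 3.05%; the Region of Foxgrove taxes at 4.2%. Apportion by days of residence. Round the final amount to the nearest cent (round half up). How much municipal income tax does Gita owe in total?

$8610.23

The Region of Silvercove, 1 January – 27 July 2028: 209 days → $243000 × 3.05% × 209/366 = $4232.2500
The Region of Foxgrove, 28 July – 31 December 2028: 157 days → $243000 × 4.2% × 157/366 = $4377.9836
Total = $8610.2336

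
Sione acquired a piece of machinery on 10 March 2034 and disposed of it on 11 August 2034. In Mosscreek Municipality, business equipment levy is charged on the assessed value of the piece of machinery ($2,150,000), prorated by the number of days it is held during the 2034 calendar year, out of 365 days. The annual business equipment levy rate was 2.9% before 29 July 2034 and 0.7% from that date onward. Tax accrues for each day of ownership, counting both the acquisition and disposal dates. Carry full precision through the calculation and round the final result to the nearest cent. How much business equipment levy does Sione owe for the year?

10 March – 28 July 2034: 141 days at 2.9% → $2,150,000 × 2.9% × 141/365 = $24,085.8904
29 July – 11 August 2034: 14 days at 0.7% → $2,150,000 × 0.7% × 14/365 = $577.2603
Total = $24,663.1507

$24,663.15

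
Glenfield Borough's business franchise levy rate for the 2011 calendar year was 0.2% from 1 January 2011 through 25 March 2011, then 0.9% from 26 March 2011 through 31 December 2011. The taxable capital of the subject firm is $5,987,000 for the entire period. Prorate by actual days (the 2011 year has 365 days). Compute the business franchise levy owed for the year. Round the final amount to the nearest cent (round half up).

1 January – 25 March 2011: 84 days at 0.2% → $5,987,000 × 0.2% × 84/365 = $2,755.6603
26 March – 31 December 2011: 281 days at 0.9% → $5,987,000 × 0.9% × 281/365 = $41,482.5288
Total = $44,238.1890

$44,238.19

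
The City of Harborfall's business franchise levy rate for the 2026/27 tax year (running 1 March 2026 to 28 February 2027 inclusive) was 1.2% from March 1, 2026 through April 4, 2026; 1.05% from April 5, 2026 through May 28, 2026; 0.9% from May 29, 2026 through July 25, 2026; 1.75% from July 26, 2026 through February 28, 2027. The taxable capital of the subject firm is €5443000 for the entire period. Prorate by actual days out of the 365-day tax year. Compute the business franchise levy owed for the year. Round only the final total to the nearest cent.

€79393.24

March 1 – April 4, 2026: 35 days at 1.2% → €5443000 × 1.2% × 35/365 = €6263.1781
April 5 – May 28, 2026: 54 days at 1.05% → €5443000 × 1.05% × 54/365 = €8455.2904
May 29 – July 25, 2026: 58 days at 0.9% → €5443000 × 0.9% × 58/365 = €7784.2356
July 26, 2026 – February 28, 2027: 218 days at 1.75% → €5443000 × 1.75% × 218/365 = €56890.5342
Total = €79393.2384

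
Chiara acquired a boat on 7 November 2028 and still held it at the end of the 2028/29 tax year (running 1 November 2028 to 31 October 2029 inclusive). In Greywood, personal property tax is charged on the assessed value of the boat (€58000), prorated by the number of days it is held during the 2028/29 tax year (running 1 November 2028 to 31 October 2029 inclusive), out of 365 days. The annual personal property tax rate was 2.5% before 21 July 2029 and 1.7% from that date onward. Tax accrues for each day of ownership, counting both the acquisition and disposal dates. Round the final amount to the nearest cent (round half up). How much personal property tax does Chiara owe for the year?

€1295.23

7 November 2028 – 20 July 2029: 256 days at 2.5% → €58000 × 2.5% × 256/365 = €1016.9863
21 July – 31 October 2029: 103 days at 1.7% → €58000 × 1.7% × 103/365 = €278.2411
Total = €1295.2274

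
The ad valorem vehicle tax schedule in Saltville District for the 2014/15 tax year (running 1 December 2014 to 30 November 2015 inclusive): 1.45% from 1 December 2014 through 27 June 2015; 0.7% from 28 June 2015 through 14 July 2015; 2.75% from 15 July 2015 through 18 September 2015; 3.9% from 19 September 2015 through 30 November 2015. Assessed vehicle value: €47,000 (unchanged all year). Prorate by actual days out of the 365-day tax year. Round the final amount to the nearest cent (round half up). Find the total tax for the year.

€1,005.86

1 December 2014 – 27 June 2015: 209 days at 1.45% → €47,000 × 1.45% × 209/365 = €390.2288
28 June – 14 July 2015: 17 days at 0.7% → €47,000 × 0.7% × 17/365 = €15.3233
15 July – 18 September 2015: 66 days at 2.75% → €47,000 × 2.75% × 66/365 = €233.7123
19 September – 30 November 2015: 73 days at 3.9% → €47,000 × 3.9% × 73/365 = €366.6000
Total = €1,005.8644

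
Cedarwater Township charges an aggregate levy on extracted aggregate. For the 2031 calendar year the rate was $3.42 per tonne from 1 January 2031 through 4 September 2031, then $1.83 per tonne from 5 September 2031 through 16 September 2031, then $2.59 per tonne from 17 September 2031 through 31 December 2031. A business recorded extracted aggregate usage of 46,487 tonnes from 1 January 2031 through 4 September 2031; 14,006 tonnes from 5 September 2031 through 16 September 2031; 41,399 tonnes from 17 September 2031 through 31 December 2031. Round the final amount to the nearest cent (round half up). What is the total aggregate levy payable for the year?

1 January – 4 September 2031: 46,487 tonnes at $3.42/tonne → $158,985.54
5 September – 16 September 2031: 14,006 tonnes at $1.83/tonne → $25,630.98
17 September – 31 December 2031: 41,399 tonnes at $2.59/tonne → $107,223.41

$291,839.93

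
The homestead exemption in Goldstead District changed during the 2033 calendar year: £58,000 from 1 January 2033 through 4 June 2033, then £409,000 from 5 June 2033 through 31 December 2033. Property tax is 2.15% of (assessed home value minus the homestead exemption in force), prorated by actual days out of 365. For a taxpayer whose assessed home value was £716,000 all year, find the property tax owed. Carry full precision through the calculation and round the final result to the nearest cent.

1 January – 4 June 2033: 155 days, exemption £58,000 → (£716,000 − £58,000) × 2.15% × 155/365 = £6,007.6301
5 June – 31 December 2033: 210 days, exemption £409,000 → (£716,000 − £409,000) × 2.15% × 210/365 = £3,797.5479
Total = £9,805.1781

£9,805.18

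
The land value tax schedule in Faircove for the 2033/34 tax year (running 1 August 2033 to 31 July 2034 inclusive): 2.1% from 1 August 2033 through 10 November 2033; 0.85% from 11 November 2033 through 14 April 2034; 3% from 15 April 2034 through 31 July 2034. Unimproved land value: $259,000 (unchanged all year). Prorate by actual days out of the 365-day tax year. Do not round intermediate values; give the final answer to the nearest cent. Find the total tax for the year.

$4,753.89

1 August – 10 November 2033: 102 days at 2.1% → $259,000 × 2.1% × 102/365 = $1,519.9397
11 November 2033 – 14 April 2034: 155 days at 0.85% → $259,000 × 0.85% × 155/365 = $934.8836
15 April – 31 July 2034: 108 days at 3% → $259,000 × 3% × 108/365 = $2,299.0685
Total = $4,753.8918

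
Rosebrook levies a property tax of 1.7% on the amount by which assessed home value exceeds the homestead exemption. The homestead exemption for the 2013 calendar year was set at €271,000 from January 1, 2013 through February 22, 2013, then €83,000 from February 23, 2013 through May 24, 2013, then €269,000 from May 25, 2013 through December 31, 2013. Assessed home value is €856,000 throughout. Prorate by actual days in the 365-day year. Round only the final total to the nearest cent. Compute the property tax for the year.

January 1 – February 22, 2013: 53 days, exemption €271,000 → (€856,000 − €271,000) × 1.7% × 53/365 = €1,444.0685
February 23 – May 24, 2013: 91 days, exemption €83,000 → (€856,000 − €83,000) × 1.7% × 91/365 = €3,276.2493
May 25 – December 31, 2013: 221 days, exemption €269,000 → (€856,000 − €269,000) × 1.7% × 221/365 = €6,042.0795
Total = €10,762.3973

€10,762.40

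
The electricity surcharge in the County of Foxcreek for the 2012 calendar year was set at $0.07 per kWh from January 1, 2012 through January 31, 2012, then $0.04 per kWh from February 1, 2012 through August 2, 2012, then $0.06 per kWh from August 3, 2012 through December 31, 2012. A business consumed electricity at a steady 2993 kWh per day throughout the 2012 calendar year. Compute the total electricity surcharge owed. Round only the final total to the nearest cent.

January 1 – January 31, 2012: 31 days × 2993 kWh/day = 92,783 kWh at $0.07/kWh → $6,494.81
February 1 – August 2, 2012: 184 days × 2993 kWh/day = 550,712 kWh at $0.04/kWh → $22,028.48
August 3 – December 31, 2012: 151 days × 2993 kWh/day = 451,943 kWh at $0.06/kWh → $27,116.58

$55,639.87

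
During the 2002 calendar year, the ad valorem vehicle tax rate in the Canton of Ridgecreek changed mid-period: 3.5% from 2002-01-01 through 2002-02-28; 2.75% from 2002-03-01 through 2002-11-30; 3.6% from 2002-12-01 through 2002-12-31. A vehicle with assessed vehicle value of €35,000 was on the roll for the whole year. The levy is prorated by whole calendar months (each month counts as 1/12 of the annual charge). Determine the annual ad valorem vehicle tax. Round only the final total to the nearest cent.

€1,031.04

2002-01-01 to 2002-02-28: 2 months at 3.5% → €35,000 × 3.5% × 2/12 = €204.1667
2002-03-01 to 2002-11-30: 9 months at 2.75% → €35,000 × 2.75% × 9/12 = €721.8750
2002-12-01 to 2002-12-31: 1 month at 3.6% → €35,000 × 3.6% × 1/12 = €105.0000
Total = €1,031.0417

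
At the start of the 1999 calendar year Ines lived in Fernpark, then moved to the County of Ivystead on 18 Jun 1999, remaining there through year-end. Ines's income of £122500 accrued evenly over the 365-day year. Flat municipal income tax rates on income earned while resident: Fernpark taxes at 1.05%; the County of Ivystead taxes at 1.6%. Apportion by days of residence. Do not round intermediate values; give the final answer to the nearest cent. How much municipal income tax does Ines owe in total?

Fernpark, 1 Jan – 17 Jun 1999: 168 days → £122500 × 1.05% × 168/365 = £592.0274
The County of Ivystead, 18 Jun – 31 Dec 1999: 197 days → £122500 × 1.6% × 197/365 = £1057.8630
Total = £1649.8904

£1649.89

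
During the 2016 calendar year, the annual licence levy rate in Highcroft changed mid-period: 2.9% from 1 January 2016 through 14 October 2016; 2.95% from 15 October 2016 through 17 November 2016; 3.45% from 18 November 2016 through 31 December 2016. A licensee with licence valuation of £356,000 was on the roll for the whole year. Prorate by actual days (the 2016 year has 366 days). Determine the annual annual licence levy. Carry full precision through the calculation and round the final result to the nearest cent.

£10,575.92

1 January – 14 October 2016: 288 days at 2.9% → £356,000 × 2.9% × 288/366 = £8,123.8033
15 October – 17 November 2016: 34 days at 2.95% → £356,000 × 2.95% × 34/366 = £975.5956
18 November – 31 December 2016: 44 days at 3.45% → £356,000 × 3.45% × 44/366 = £1,476.5246
Total = £10,575.9235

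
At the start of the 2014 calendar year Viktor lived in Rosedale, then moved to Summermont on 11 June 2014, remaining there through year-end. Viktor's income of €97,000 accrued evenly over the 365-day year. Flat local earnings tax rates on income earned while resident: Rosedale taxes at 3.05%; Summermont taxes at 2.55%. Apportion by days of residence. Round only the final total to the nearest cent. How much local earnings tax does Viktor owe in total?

€2,687.43

Rosedale, 1 January – 10 June 2014: 161 days → €97,000 × 3.05% × 161/365 = €1,304.9822
Summermont, 11 June – 31 December 2014: 204 days → €97,000 × 2.55% × 204/365 = €1,382.4493
Total = €2,687.4315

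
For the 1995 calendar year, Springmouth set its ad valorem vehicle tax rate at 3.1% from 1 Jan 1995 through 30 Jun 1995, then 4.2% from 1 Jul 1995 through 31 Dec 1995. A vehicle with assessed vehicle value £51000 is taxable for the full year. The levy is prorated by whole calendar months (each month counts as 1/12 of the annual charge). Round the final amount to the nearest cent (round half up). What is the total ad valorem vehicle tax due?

1 Jan – 30 Jun 1995: 6 months at 3.1% → £51000 × 3.1% × 6/12 = £790.5000
1 Jul – 31 Dec 1995: 6 months at 4.2% → £51000 × 4.2% × 6/12 = £1071.0000
Total = £1861.5000

£1861.50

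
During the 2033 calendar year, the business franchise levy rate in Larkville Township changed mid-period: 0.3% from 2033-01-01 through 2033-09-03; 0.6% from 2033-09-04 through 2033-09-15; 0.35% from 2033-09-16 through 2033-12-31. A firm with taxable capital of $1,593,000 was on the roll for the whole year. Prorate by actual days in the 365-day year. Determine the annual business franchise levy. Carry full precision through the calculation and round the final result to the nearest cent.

$5,169.61

2033-01-01 to 2033-09-03: 246 days at 0.3% → $1,593,000 × 0.3% × 246/365 = $3,220.9151
2033-09-04 to 2033-09-15: 12 days at 0.6% → $1,593,000 × 0.6% × 12/365 = $314.2356
2033-09-16 to 2033-12-31: 107 days at 0.35% → $1,593,000 × 0.35% × 107/365 = $1,634.4616
Total = $5,169.6123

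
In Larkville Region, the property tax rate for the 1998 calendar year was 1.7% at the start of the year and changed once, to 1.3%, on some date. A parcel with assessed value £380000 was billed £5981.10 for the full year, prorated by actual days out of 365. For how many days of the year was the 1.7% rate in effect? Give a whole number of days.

Let d = days at the first rate; then 365 − d days at the second rate.
£380000 × [1.7%·d + 1.3%·(365−d)] / 365 = £5981.10
Solving gives d = 250, so the new rate took effect on 8 Sep 1998.

250 days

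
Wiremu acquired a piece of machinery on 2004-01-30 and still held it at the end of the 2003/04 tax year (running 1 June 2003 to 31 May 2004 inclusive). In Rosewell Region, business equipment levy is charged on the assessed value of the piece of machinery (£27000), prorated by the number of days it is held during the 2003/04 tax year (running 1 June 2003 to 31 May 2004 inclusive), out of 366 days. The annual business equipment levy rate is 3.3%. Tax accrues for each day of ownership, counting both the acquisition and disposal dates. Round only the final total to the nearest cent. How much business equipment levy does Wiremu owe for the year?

Days held (2004-01-30 to 2004-05-31): 123 out of 366
Tax = £27000 × 3.3% × 123/366 = £299.4344

£299.43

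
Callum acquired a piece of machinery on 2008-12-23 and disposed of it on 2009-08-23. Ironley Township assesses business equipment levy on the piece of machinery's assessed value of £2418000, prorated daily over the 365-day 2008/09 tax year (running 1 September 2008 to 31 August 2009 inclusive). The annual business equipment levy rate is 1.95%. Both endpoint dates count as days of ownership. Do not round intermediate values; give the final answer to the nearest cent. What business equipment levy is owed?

£31520.12

Days held (2008-12-23 to 2009-08-23): 244 out of 365
Tax = £2418000 × 1.95% × 244/365 = £31520.1205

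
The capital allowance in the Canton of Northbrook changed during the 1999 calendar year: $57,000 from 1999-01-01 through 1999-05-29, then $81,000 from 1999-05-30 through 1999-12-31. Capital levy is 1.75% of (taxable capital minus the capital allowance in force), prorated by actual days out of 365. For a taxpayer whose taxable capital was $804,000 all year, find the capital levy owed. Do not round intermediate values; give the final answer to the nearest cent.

1999-01-01 to 1999-05-29: 149 days, exemption $57,000 → ($804,000 − $57,000) × 1.75% × 149/365 = $5,336.4452
1999-05-30 to 1999-12-31: 216 days, exemption $81,000 → ($804,000 − $81,000) × 1.75% × 216/365 = $7,487.5068
Total = $12,823.9521

$12,823.95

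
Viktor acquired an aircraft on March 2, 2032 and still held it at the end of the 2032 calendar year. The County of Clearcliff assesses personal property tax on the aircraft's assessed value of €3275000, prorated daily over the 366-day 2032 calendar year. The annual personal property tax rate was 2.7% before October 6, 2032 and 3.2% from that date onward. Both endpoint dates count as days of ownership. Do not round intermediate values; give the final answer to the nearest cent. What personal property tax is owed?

€77579.92

March 2 – October 5, 2032: 218 days at 2.7% → €3275000 × 2.7% × 218/366 = €52668.4426
October 6 – December 31, 2032: 87 days at 3.2% → €3275000 × 3.2% × 87/366 = €24911.4754
Total = €77579.9180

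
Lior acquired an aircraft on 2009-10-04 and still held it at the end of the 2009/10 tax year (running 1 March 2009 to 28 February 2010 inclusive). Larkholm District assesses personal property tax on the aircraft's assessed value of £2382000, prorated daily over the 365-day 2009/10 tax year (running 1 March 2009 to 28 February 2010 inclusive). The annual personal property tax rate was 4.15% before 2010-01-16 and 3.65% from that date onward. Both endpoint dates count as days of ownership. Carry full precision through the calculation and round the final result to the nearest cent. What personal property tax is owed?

£38647.13

2009-10-04 to 2010-01-15: 104 days at 4.15% → £2382000 × 4.15% × 104/365 = £28166.3342
2010-01-16 to 2010-02-28: 44 days at 3.65% → £2382000 × 3.65% × 44/365 = £10480.8000
Total = £38647.1342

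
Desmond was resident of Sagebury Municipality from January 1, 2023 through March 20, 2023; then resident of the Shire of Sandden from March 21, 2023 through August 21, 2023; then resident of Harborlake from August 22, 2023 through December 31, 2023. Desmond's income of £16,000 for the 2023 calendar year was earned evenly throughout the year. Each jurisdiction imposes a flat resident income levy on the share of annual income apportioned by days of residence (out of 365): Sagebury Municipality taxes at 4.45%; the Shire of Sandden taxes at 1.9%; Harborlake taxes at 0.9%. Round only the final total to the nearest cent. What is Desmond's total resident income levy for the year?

Sagebury Municipality, January 1 – March 20, 2023: 79 days → £16,000 × 4.45% × 79/365 = £154.1041
The Shire of Sandden, March 21 – August 21, 2023: 154 days → £16,000 × 1.9% × 154/365 = £128.2630
Harborlake, August 22 – December 31, 2023: 132 days → £16,000 × 0.9% × 132/365 = £52.0767
Total = £334.4438

£334.44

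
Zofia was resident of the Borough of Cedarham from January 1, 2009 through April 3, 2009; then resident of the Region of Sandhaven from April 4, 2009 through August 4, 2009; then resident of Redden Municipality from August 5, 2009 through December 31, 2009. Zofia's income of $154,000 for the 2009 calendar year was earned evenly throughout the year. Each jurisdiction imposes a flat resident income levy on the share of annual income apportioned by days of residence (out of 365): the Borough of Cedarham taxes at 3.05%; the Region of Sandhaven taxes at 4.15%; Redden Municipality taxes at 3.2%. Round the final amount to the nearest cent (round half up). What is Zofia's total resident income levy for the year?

$5,362.15

The Borough of Cedarham, January 1 – April 3, 2009: 93 days → $154,000 × 3.05% × 93/365 = $1,196.7699
The Region of Sandhaven, April 4 – August 4, 2009: 123 days → $154,000 × 4.15% × 123/365 = $2,153.6795
Redden Municipality, August 5 – December 31, 2009: 149 days → $154,000 × 3.2% × 149/365 = $2,011.7041
Total = $5,362.1534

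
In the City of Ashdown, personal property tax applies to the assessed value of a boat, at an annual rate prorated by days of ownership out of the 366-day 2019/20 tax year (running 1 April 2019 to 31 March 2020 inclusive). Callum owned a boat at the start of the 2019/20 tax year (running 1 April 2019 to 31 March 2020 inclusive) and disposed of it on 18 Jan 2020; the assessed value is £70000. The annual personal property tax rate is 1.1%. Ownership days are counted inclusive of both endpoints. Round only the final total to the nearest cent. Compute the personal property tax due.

Days held (1 Apr 2019 – 18 Jan 2020): 293 out of 366
Tax = £70000 × 1.1% × 293/366 = £616.4208

£616.42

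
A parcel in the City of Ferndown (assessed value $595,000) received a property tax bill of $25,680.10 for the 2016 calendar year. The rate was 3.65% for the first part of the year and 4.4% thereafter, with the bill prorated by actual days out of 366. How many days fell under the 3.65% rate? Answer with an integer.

41 days

Let d = days at the first rate; then 366 − d days at the second rate.
$595,000 × [3.65%·d + 4.4%·(366−d)] / 366 = $25,680.10
Solving gives d = 41, so the new rate took effect on 11 Feb 2016.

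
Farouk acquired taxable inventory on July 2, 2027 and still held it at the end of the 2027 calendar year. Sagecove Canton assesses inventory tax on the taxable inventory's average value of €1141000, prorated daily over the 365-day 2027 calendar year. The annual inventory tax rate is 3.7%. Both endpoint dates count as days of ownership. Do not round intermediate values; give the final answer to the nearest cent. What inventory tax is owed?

€21166.33

Days held (July 2 – December 31, 2027): 183 out of 365
Tax = €1141000 × 3.7% × 183/365 = €21166.3315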